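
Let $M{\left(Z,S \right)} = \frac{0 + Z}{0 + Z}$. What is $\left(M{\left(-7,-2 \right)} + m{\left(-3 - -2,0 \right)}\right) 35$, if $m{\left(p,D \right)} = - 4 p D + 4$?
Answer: $175$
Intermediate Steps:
$M{\left(Z,S \right)} = 1$ ($M{\left(Z,S \right)} = \frac{Z}{Z} = 1$)
$m{\left(p,D \right)} = 4 - 4 D p$ ($m{\left(p,D \right)} = - 4 D p + 4 = 4 - 4 D p$)
$\left(M{\left(-7,-2 \right)} + m{\left(-3 - -2,0 \right)}\right) 35 = \left(1 + \left(4 - 0 \left(-3 - -2\right)\right)\right) 35 = \left(1 + \left(4 - 0 \left(-3 + 2\right)\right)\right) 35 = \left(1 + \left(4 - 0 \left(-1\right)\right)\right) 35 = \left(1 + \left(4 + 0\right)\right) 35 = \left(1 + 4\right) 35 = 5 \cdot 35 = 175$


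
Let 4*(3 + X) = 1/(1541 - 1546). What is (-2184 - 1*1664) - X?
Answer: -76899/20 ≈ -3844.9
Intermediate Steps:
X = -61/20 (X = -3 + 1/(4*(1541 - 1546)) = -3 + (¼)/(-5) = -3 + (¼)*(-⅕) = -3 - 1/20 = -61/20 ≈ -3.0500)
(-2184 - 1*1664) - X = (-2184 - 1*1664) - 1*(-61/20) = (-2184 - 1664) + 61/20 = -3848 + 61/20 = -76899/20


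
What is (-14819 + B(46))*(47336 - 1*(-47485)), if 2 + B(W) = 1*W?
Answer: -1400980275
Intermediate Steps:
B(W) = -2 + W (B(W) = -2 + 1*W = -2 + W)
(-14819 + B(46))*(47336 - 1*(-47485)) = (-14819 + (-2 + 46))*(47336 - 1*(-47485)) = (-14819 + 44)*(47336 + 47485) = -14775*94821 = -1400980275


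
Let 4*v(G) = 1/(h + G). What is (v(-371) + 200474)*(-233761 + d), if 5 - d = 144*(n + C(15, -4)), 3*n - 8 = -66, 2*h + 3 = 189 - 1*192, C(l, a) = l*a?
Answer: -1515440697459/34 ≈ -4.4572e+10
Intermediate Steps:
C(l, a) = a*l
h = -3 (h = -3/2 + (189 - 1*192)/2 = -3/2 + (189 - 192)/2 = -3/2 + (1/2)*(-3) = -3/2 - 3/2 = -3)
n = -58/3 (n = 8/3 + (1/3)*(-66) = 8/3 - 22 = -58/3 ≈ -19.333)
d = 11429 (d = 5 - 144*(-58/3 - 4*15) = 5 - 144*(-58/3 - 60) = 5 - 144*(-238)/3 = 5 - 1*(-11424) = 5 + 11424 = 11429)
v(G) = 1/(4*(-3 + G))
(v(-371) + 200474)*(-233761 + d) = (1/(4*(-3 - 371)) + 200474)*(-233761 + 11429) = ((1/4)/(-374) + 200474)*(-222332) = ((1/4)*(-1/374) + 200474)*(-222332) = (-1/1496 + 200474)*(-222332) = (299909103/1496)*(-222332) = -1515440697459/34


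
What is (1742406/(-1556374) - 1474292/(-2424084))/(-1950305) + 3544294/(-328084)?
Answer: -1629948612662749719732341/150879152128845924744870 ≈ -10.803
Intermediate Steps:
(1742406/(-1556374) - 1474292/(-2424084))/(-1950305) + 3544294/(-328084) = (1742406*(-1/1556374) - 1474292*(-1/2424084))*(-1/1950305) + 3544294*(-1/328084) = (-871203/778187 + 368573/606021)*(-1/1950305) - 1772147/164042 = -241148596112/471597663927*(-1/1950305) - 1772147/164042 = 241148596112/919759281945147735 - 1772147/164042 = -1629948612662749719732341/150879152128845924744870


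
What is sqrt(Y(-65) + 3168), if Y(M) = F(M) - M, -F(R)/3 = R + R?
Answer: sqrt(3623) ≈ 60.191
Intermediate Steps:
F(R) = -6*R (F(R) = -3*(R + R) = -6*R)
Y(M) = -7*M (Y(M) = -6*M - M = -7*M)
sqrt(Y(-65) + 3168) = sqrt(-7*(-65) + 3168) = sqrt(455 + 3168) = sqrt(3623)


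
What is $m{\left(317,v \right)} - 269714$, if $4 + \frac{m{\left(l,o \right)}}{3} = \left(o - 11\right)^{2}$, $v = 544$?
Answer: $582541$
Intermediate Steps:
$m{\left(l,o \right)} = -12 + 3 \left(-11 + o\right)^{2}$ ($m{\left(l,o \right)} = -12 + 3 \left(o - 11\right)^{2} = -12 + 3 \left(-11 + o\right)^{2}$)
$m{\left(317,v \right)} - 269714 = \left(-12 + 3 \left(-11 + 544\right)^{2}\right) - 269714 = \left(-12 + 3 \cdot 533^{2}\right) - 269714 = \left(-12 + 3 \cdot 284089\right) - 269714 = \left(-12 + 852267\right) - 269714 = 852255 - 269714 = 582541$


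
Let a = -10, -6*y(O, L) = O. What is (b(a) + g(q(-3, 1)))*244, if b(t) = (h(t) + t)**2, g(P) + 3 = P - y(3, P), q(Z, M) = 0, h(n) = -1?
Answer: 28914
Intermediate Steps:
y(O, L) = -O/6
g(P) = -5/2 + P (g(P) = -3 + (P - (-1)*3/6) = -3 + (P - 1*(-1/2)) = -3 + (P + 1/2) = -3 + (1/2 + P) = -5/2 + P)
b(t) = (-1 + t)**2
(b(a) + g(q(-3, 1)))*244 = ((-1 - 10)**2 + (-5/2 + 0))*244 = ((-11)**2 - 5/2)*244 = (121 - 5/2)*244 = (237/2)*244 = 28914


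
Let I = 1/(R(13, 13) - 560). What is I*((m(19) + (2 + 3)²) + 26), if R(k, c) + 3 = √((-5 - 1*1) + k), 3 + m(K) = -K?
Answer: -16327/316962 - 29*√7/316962 ≈ -0.051753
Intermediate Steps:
m(K) = -3 - K
R(k, c) = -3 + √(-6 + k) (R(k, c) = -3 + √((-5 - 1*1) + k) = -3 + √((-5 - 1) + k) = -3 + √(-6 + k))
I = 1/(-563 + √7) (I = 1/((-3 + √(-6 + 13)) - 560) = 1/((-3 + √7) - 560) = 1/(-563 + √7) ≈ -0.0017846)
I*((m(19) + (2 + 3)²) + 26) = (-563/316962 - √7/316962)*(((-3 - 1*19) + (2 + 3)²) + 26) = (-563/316962 - √7/316962)*(((-3 - 19) + 5²) + 26) = (-563/316962 - √7/316962)*((-22 + 25) + 26) = (-563/316962 - √7/316962)*(3 + 26) = (-563/316962 - √7/316962)*29 = -16327/316962 - 29*√7/316962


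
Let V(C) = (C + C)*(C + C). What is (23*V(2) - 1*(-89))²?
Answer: 208849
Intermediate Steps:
V(C) = 4*C² (V(C) = (2*C)*(2*C) = 4*C²)
(23*V(2) - 1*(-89))² = (23*(4*2²) - 1*(-89))² = (23*(4*4) + 89)² = (23*16 + 89)² = (368 + 89)² = 457² = 208849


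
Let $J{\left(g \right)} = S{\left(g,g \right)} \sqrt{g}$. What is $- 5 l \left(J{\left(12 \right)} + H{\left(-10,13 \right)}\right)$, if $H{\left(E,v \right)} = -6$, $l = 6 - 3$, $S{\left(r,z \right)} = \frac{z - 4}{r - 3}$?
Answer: $90 - \frac{80 \sqrt{3}}{3} \approx 43.812$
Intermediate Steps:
$S{\left(r,z \right)} = \frac{-4 + z}{-3 + r}$
$l = 3$ ($l = 6 - 3 = 3$)
$J{\left(g \right)} = \frac{\sqrt{g} \left(-4 + g\right)}{-3 + g}$ ($J{\left(g \right)} = \frac{-4 + g}{-3 + g} \sqrt{g} = \frac{\sqrt{g} \left(-4 + g\right)}{-3 + g}$)
$- 5 l \left(J{\left(12 \right)} + H{\left(-10,13 \right)}\right) = \left(-5\right) 3 \left(\frac{\sqrt{12} \left(-4 + 12\right)}{-3 + 12} - 6\right) = - 15 \left(2 \sqrt{3} \cdot \frac{1}{9} \cdot 8 - 6\right) = - 15 \left(\frac{16 \sqrt{3}}{9} - 6\right) = - 15 \left(-6 + \frac{16 \sqrt{3}}{9}\right) = 90 - \frac{80 \sqrt{3}}{3}$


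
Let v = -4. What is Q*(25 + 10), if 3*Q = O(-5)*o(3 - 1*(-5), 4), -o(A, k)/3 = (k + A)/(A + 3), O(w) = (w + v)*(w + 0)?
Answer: -18900/11 ≈ -1718.2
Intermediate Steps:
O(w) = w*(-4 + w) (O(w) = (w - 4)*(w + 0) = (-4 + w)*w = w*(-4 + w))
o(A, k) = -3*(A + k)/(3 + A) (o(A, k) = -3*(k + A)/(A + 3) = -3*(A + k)/(3 + A))
Q = -540/11 (Q = ((-5*(-4 - 5))*(3*(-(3 - 1*(-5)) - 1*4)/(3 + (3 - 1*(-5)))))/3 = ((-5*(-9))*(3*(-(3 + 5) - 4)/(3 + (3 + 5))))/3 = (45*(3*(-1*8 - 4)/(3 + 8)))/3 = (45*(3*(-8 - 4)/11))/3 = (45*(3*(1/11)*(-12)))/3 = (45*(-36/11))/3 = (⅓)*(-1620/11) = -540/11 ≈ -49.091)
Q*(25 + 10) = -540*(25 + 10)/11 = -540/11*35 = -18900/11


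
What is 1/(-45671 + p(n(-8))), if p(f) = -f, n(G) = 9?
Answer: -1/45680 ≈ -2.1891e-5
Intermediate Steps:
1/(-45671 + p(n(-8))) = 1/(-45671 - 1*9) = 1/(-45671 - 9) = 1/(-45680) = -1/45680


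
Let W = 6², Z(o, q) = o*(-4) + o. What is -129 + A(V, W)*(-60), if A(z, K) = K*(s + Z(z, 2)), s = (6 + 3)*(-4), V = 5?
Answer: 110031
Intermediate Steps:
Z(o, q) = -3*o (Z(o, q) = -4*o + o = -3*o)
s = -36 (s = 9*(-4) = -36)
W = 36
A(z, K) = K*(-36 - 3*z)
-129 + A(V, W)*(-60) = -129 - 3*36*(12 + 5)*(-60) = -129 - 3*36*17*(-60) = -129 - 1836*(-60) = -129 + 110160 = 110031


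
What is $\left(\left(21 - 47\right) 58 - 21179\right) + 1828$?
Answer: $-20859$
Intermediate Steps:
$\left(\left(21 - 47\right) 58 - 21179\right) + 1828 = \left(\left(-26\right) 58 - 21179\right) + 1828 = \left(-1508 - 21179\right) + 1828 = -22687 + 1828 = -20859$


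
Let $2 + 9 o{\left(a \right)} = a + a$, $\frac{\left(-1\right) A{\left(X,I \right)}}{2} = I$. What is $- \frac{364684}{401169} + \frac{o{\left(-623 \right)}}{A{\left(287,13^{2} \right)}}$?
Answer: $- \frac{867108}{1738399} \approx -0.4988$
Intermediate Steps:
$A{\left(X,I \right)} = - 2 I$
$o{\left(a \right)} = - \frac{2}{9} + \frac{2 a}{9}$ ($o{\left(a \right)} = - \frac{2}{9} + \frac{a + a}{9} = - \frac{2}{9} + \frac{2 a}{9}$)
$- \frac{364684}{401169} + \frac{o{\left(-623 \right)}}{A{\left(287,13^{2} \right)}} = - \frac{364684}{401169} + \frac{- \frac{2}{9} + \frac{2}{9} \left(-623\right)}{\left(-2\right) 13^{2}} = \left(-364684\right) \frac{1}{401169} + \frac{- \frac{2}{9} - \frac{1246}{9}}{\left(-2\right) 169} = - \frac{364684}{401169} - \frac{416}{3 \left(-338\right)} = - \frac{364684}{401169} - - \frac{16}{39} = - \frac{364684}{401169} + \frac{16}{39} = - \frac{867108}{1738399}$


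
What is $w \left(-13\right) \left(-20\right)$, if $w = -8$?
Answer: $-2080$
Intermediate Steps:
$w \left(-13\right) \left(-20\right) = \left(-8\right) \left(-13\right) \left(-20\right) = 104 \left(-20\right) = -2080$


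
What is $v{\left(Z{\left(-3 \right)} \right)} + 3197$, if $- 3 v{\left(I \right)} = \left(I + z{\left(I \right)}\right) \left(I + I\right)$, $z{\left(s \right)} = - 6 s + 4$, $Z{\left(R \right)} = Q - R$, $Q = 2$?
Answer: $3267$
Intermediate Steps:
$Z{\left(R \right)} = 2 - R$
$z{\left(s \right)} = 4 - 6 s$
$v{\left(I \right)} = - \frac{2 I \left(4 - 5 I\right)}{3}$ ($v{\left(I \right)} = - \frac{\left(I - \left(-4 + 6 I\right)\right) \left(I + I\right)}{3} = - \frac{\left(4 - 5 I\right) 2 I}{3} = - \frac{2 I \left(4 - 5 I\right)}{3}$)
$v{\left(Z{\left(-3 \right)} \right)} + 3197 = \frac{2 \left(2 - -3\right) \left(-4 + 5 \left(2 - -3\right)\right)}{3} + 3197 = \frac{2 \left(2 + 3\right) \left(-4 + 5 \left(2 + 3\right)\right)}{3} + 3197 = \frac{2}{3} \cdot 5 \left(-4 + 5 \cdot 5\right) + 3197 = \frac{2}{3} \cdot 5 \left(-4 + 25\right) + 3197 = \frac{2}{3} \cdot 5 \cdot 21 + 3197 = 70 + 3197 = 3267$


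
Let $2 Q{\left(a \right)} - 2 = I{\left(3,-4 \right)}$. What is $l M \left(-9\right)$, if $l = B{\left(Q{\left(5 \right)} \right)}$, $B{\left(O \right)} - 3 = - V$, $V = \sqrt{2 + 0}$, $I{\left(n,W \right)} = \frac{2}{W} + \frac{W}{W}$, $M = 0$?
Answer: $0$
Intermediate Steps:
$I{\left(n,W \right)} = 1 + \frac{2}{W}$ ($I{\left(n,W \right)} = \frac{2}{W} + 1 = 1 + \frac{2}{W}$)
$V = \sqrt{2} \approx 1.4142$
$Q{\left(a \right)} = \frac{5}{4}$ ($Q{\left(a \right)} = 1 + \frac{\frac{1}{-4} \left(2 - 4\right)}{2} = 1 + \frac{\left(- \frac{1}{4}\right) \left(-2\right)}{2} = 1 + \frac{1}{2} \cdot \frac{1}{2} = 1 + \frac{1}{4} = \frac{5}{4}$)
$B{\left(O \right)} = 3 - \sqrt{2}$
$l = 3 - \sqrt{2} \approx 1.5858$
$l M \left(-9\right) = \left(3 - \sqrt{2}\right) 0 \left(-9\right) = 0 \left(-9\right) = 0$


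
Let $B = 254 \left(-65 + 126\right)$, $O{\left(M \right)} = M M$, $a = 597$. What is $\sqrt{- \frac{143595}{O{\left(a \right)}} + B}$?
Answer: $\frac{\sqrt{613561939}}{199} \approx 124.47$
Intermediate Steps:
$O{\left(M \right)} = M^{2}$
$B = 15494$ ($B = 254 \cdot 61 = 15494$)
$\sqrt{- \frac{143595}{O{\left(a \right)}} + B} = \sqrt{- \frac{143595}{597^{2}} + 15494} = \sqrt{- \frac{143595}{356409} + 15494} = \sqrt{\left(-143595\right) \frac{1}{356409} + 15494} = \sqrt{- \frac{15955}{39601} + 15494} = \sqrt{\frac{613561939}{39601}} = \frac{\sqrt{613561939}}{199}$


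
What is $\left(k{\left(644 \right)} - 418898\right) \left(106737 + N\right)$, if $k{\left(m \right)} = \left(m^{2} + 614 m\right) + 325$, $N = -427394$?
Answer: $-125562547403$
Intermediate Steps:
$k{\left(m \right)} = 325 + m^{2} + 614 m$
$\left(k{\left(644 \right)} - 418898\right) \left(106737 + N\right) = \left(\left(325 + 644^{2} + 614 \cdot 644\right) - 418898\right) \left(106737 - 427394\right) = \left(\left(325 + 414736 + 395416\right) - 418898\right) \left(-320657\right) = \left(810477 - 418898\right) \left(-320657\right) = 391579 \left(-320657\right) = -125562547403$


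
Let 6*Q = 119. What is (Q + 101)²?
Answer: 525625/36 ≈ 14601.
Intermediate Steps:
Q = 119/6 (Q = (⅙)*119 = 119/6 ≈ 19.833)
(Q + 101)² = (119/6 + 101)² = (725/6)² = 525625/36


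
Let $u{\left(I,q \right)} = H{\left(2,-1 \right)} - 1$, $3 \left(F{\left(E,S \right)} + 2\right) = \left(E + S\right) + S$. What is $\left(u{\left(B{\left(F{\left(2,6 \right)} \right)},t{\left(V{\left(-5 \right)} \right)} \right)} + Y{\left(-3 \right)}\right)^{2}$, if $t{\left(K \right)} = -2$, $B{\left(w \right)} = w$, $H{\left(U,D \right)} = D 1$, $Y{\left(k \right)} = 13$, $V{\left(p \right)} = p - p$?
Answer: $121$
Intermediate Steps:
$V{\left(p \right)} = 0$
$F{\left(E,S \right)} = -2 + \frac{E}{3} + \frac{2 S}{3}$ ($F{\left(E,S \right)} = -2 + \frac{\left(E + S\right) + S}{3} = -2 + \frac{E + 2 S}{3} = -2 + \left(\frac{E}{3} + \frac{2 S}{3}\right) = -2 + \frac{E}{3} + \frac{2 S}{3}$)
$H{\left(U,D \right)} = D$
$u{\left(I,q \right)} = -2$ ($u{\left(I,q \right)} = -1 - 1 = -2$)
$\left(u{\left(B{\left(F{\left(2,6 \right)} \right)},t{\left(V{\left(-5 \right)} \right)} \right)} + Y{\left(-3 \right)}\right)^{2} = \left(-2 + 13\right)^{2} = 11^{2} = 121$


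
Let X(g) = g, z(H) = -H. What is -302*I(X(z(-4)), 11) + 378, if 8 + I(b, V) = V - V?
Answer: 2794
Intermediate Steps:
I(b, V) = -8 (I(b, V) = -8 + (V - V) = -8 + 0 = -8)
-302*I(X(z(-4)), 11) + 378 = -302*(-8) + 378 = 2416 + 378 = 2794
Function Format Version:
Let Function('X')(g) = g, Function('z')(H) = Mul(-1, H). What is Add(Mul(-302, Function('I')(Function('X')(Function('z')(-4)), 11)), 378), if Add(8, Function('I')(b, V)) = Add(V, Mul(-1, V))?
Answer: 2794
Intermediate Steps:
Function('I')(b, V) = -8 (Function('I')(b, V) = Add(-8, Add(V, Mul(-1, V))) = Add(-8, 0) = -8)
Add(Mul(-302, Function('I')(Function('X')(Function('z')(-4)), 11)), 378) = Add(Mul(-302, -8), 378) = Add(2416, 378) = 2794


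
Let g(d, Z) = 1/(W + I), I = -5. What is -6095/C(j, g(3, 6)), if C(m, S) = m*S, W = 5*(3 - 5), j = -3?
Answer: -30475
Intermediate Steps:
W = -10 (W = 5*(-2) = -10)
g(d, Z) = -1/15 (g(d, Z) = 1/(-10 - 5) = 1/(-15) = -1/15)
C(m, S) = S*m
-6095/C(j, g(3, 6)) = -6095/((-1/15*(-3))) = -6095/⅕ = -6095*5 = -30475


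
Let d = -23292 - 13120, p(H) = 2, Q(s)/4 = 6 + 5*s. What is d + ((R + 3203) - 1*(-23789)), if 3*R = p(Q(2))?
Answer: -28258/3 ≈ -9419.3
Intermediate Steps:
Q(s) = 24 + 20*s (Q(s) = 4*(6 + 5*s) = 24 + 20*s)
d = -36412
R = ⅔ (R = (⅓)*2 = ⅔ ≈ 0.66667)
d + ((R + 3203) - 1*(-23789)) = -36412 + ((⅔ + 3203) - 1*(-23789)) = -36412 + (9611/3 + 23789) = -36412 + 80978/3 = -28258/3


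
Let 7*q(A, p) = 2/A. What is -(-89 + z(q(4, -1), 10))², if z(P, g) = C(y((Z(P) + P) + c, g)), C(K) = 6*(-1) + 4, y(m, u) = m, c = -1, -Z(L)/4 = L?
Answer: -8281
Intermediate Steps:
Z(L) = -4*L
q(A, p) = 2/(7*A) (q(A, p) = (2/A)/7 = 2/(7*A))
C(K) = -2 (C(K) = -6 + 4 = -2)
z(P, g) = -2
-(-89 + z(q(4, -1), 10))² = -(-89 - 2)² = -1*(-91)² = -1*8281 = -8281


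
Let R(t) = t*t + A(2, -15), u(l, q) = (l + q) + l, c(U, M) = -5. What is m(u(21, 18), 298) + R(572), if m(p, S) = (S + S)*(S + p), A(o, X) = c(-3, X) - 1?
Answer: 540546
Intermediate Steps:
u(l, q) = q + 2*l
A(o, X) = -6 (A(o, X) = -5 - 1 = -6)
m(p, S) = 2*S*(S + p) (m(p, S) = (2*S)*(S + p) = 2*S*(S + p))
R(t) = -6 + t² (R(t) = t*t - 6 = t² - 6 = -6 + t²)
m(u(21, 18), 298) + R(572) = 2*298*(298 + (18 + 2*21)) + (-6 + 572²) = 2*298*(298 + (18 + 42)) + (-6 + 327184) = 2*298*(298 + 60) + 327178 = 2*298*358 + 327178 = 213368 + 327178 = 540546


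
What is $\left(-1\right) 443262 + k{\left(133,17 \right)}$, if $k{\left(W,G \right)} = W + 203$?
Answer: $-442926$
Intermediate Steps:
$k{\left(W,G \right)} = 203 + W$
$\left(-1\right) 443262 + k{\left(133,17 \right)} = \left(-1\right) 443262 + \left(203 + 133\right) = -443262 + 336 = -442926$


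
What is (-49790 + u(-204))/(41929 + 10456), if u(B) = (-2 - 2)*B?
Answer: -48974/52385 ≈ -0.93489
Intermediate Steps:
u(B) = -4*B
(-49790 + u(-204))/(41929 + 10456) = (-49790 - 4*(-204))/(41929 + 10456) = (-49790 + 816)/52385 = -48974*1/52385 = -48974/52385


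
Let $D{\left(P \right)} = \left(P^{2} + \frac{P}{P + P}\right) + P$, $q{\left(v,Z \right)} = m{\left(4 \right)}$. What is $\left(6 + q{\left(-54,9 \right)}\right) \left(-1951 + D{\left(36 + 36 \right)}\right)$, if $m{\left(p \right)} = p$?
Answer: $33055$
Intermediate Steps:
$q{\left(v,Z \right)} = 4$
$D{\left(P \right)} = \frac{1}{2} + P + P^{2}$ ($D{\left(P \right)} = \left(P^{2} + \frac{P}{2 P}\right) + P = \left(P^{2} + \frac{1}{2 P} P\right) + P = \left(P^{2} + \frac{1}{2}\right) + P = \left(\frac{1}{2} + P^{2}\right) + P = \frac{1}{2} + P + P^{2}$)
$\left(6 + q{\left(-54,9 \right)}\right) \left(-1951 + D{\left(36 + 36 \right)}\right) = \left(6 + 4\right) \left(-1951 + \left(\frac{1}{2} + \left(36 + 36\right) + \left(36 + 36\right)^{2}\right)\right) = 10 \left(-1951 + \left(\frac{1}{2} + 72 + 72^{2}\right)\right) = 10 \left(-1951 + \left(\frac{1}{2} + 72 + 5184\right)\right) = 10 \left(-1951 + \frac{10513}{2}\right) = 10 \cdot \frac{6611}{2} = 33055$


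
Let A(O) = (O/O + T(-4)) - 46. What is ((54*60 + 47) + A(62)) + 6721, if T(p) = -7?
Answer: 9956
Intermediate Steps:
A(O) = -52 (A(O) = (O/O - 7) - 46 = (1 - 7) - 46 = -6 - 46 = -52)
((54*60 + 47) + A(62)) + 6721 = ((54*60 + 47) - 52) + 6721 = ((3240 + 47) - 52) + 6721 = (3287 - 52) + 6721 = 3235 + 6721 = 9956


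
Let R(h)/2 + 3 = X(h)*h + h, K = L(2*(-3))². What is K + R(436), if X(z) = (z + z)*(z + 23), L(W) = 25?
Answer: 349017747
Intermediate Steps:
X(z) = 2*z*(23 + z) (X(z) = (2*z)*(23 + z) = 2*z*(23 + z))
K = 625 (K = 25² = 625)
R(h) = -6 + 2*h + 4*h²*(23 + h) (R(h) = -6 + 2*((2*h*(23 + h))*h + h) = -6 + 2*(2*h²*(23 + h) + h) = -6 + 2*(h + 2*h²*(23 + h)) = -6 + (2*h + 4*h²*(23 + h)) = -6 + 2*h + 4*h²*(23 + h))
K + R(436) = 625 + (-6 + 2*436 + 4*436²*(23 + 436)) = 625 + (-6 + 872 + 4*190096*459) = 625 + (-6 + 872 + 349016256) = 625 + 349017122 = 349017747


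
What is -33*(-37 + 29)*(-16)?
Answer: -4224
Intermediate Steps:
-33*(-37 + 29)*(-16) = -33*(-8)*(-16) = 264*(-16) = -4224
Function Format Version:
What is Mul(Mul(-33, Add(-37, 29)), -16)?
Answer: -4224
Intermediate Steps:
Mul(Mul(-33, Add(-37, 29)), -16) = Mul(Mul(-33, -8), -16) = Mul(264, -16) = -4224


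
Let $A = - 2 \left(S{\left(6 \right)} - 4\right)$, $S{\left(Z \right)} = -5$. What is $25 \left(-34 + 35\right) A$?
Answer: $450$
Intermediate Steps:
$A = 18$ ($A = - 2 \left(-5 - 4\right) = \left(-2\right) \left(-9\right) = 18$)
$25 \left(-34 + 35\right) A = 25 \left(-34 + 35\right) 18 = 25 \cdot 1 \cdot 18 = 25 \cdot 18 = 450$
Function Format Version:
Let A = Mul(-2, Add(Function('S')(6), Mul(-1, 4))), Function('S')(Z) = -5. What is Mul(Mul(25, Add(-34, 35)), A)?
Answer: 450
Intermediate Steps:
A = 18 (A = Mul(-2, Add(-5, Mul(-1, 4))) = Mul(-2, Add(-5, -4)) = Mul(-2, -9) = 18)
Mul(Mul(25, Add(-34, 35)), A) = Mul(Mul(25, Add(-34, 35)), 18) = Mul(Mul(25, 1), 18) = Mul(25, 18) = 450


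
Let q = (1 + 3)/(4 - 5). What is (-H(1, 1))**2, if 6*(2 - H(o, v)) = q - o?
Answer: 289/36 ≈ 8.0278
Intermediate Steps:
q = -4 (q = 4/(-1) = 4*(-1) = -4)
H(o, v) = 8/3 + o/6 (H(o, v) = 2 - (-4 - o)/6 = 2 + (2/3 + o/6) = 8/3 + o/6)
(-H(1, 1))**2 = (-(8/3 + (1/6)*1))**2 = (-(8/3 + 1/6))**2 = (-1*17/6)**2 = (-17/6)**2 = 289/36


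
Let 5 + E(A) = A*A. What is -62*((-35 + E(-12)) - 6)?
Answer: -6076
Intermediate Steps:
E(A) = -5 + A² (E(A) = -5 + A*A = -5 + A²)
-62*((-35 + E(-12)) - 6) = -62*((-35 + (-5 + (-12)²)) - 6) = -62*((-35 + (-5 + 144)) - 6) = -62*((-35 + 139) - 6) = -62*(104 - 6) = -62*98 = -6076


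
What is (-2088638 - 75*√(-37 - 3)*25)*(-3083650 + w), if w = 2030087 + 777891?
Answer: 575779014736 + 1033770000*I*√10 ≈ 5.7578e+11 + 3.2691e+9*I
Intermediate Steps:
w = 2807978
(-2088638 - 75*√(-37 - 3)*25)*(-3083650 + w) = (-2088638 - 75*√(-37 - 3)*25)*(-3083650 + 2807978) = (-2088638 - 150*I*√10*25)*(-275672) = (-2088638 - 3750*I*√10)*(-275672) = 575779014736 + 1033770000*I*√10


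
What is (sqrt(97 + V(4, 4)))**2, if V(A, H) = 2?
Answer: 99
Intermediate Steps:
(sqrt(97 + V(4, 4)))**2 = (sqrt(97 + 2))**2 = (sqrt(99))**2 = (3*sqrt(11))**2 = 99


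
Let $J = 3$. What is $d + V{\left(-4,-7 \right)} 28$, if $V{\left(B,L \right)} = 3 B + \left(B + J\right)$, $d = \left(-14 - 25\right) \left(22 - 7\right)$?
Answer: $-949$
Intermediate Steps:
$d = -585$ ($d = \left(-39\right) 15 = -585$)
$V{\left(B,L \right)} = 3 + 4 B$ ($V{\left(B,L \right)} = 3 B + \left(B + 3\right) = 3 B + \left(3 + B\right) = 3 + 4 B$)
$d + V{\left(-4,-7 \right)} 28 = -585 + \left(3 + 4 \left(-4\right)\right) 28 = -585 + \left(3 - 16\right) 28 = -585 - 364 = -949$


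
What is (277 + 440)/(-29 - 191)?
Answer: -717/220 ≈ -3.2591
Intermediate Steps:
(277 + 440)/(-29 - 191) = 717/(-220) = 717*(-1/220) = -717/220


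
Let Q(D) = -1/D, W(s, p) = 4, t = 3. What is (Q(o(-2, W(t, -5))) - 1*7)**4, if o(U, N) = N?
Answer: 707281/256 ≈ 2762.8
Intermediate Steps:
(Q(o(-2, W(t, -5))) - 1*7)**4 = (-1/4 - 1*7)**4 = (-1*1/4 - 7)**4 = (-1/4 - 7)**4 = (-29/4)**4 = 707281/256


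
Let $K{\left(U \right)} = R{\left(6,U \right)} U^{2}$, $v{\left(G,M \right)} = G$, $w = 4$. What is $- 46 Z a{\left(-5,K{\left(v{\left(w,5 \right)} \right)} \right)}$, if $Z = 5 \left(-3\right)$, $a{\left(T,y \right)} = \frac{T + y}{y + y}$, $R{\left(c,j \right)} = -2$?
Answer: $\frac{12765}{32} \approx 398.91$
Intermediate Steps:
$K{\left(U \right)} = - 2 U^{2}$
$a{\left(T,y \right)} = \frac{T + y}{2 y}$
$Z = -15$
$- 46 Z a{\left(-5,K{\left(v{\left(w,5 \right)} \right)} \right)} = \left(-46\right) \left(-15\right) \frac{-5 - 2 \cdot 4^{2}}{2 \left(- 2 \cdot 4^{2}\right)} = 690 \frac{-5 - 32}{2 \left(\left(-2\right) 16\right)} = 690 \frac{-5 - 32}{2 \left(-32\right)} = 690 \cdot \frac{1}{2} \left(- \frac{1}{32}\right) \left(-37\right) = 690 \cdot \frac{37}{64} = \frac{12765}{32}$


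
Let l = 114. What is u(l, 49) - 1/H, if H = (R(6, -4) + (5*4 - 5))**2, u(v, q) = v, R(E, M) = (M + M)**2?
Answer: 711473/6241 ≈ 114.00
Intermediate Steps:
R(E, M) = 4*M**2 (R(E, M) = (2*M)**2 = 4*M**2)
H = 6241 (H = (4*(-4)**2 + (5*4 - 5))**2 = (4*16 + (20 - 5))**2 = (64 + 15)**2 = 79**2 = 6241)
u(l, 49) - 1/H = 114 - 1/6241 = 711473/6241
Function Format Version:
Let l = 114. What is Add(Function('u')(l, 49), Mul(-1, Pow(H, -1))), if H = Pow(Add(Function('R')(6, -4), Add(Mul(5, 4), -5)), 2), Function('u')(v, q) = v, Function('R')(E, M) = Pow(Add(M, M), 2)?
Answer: Rational(711473, 6241) ≈ 114.00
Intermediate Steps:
Function('R')(E, M) = Mul(4, Pow(M, 2)) (Function('R')(E, M) = Pow(Mul(2, M), 2) = Mul(4, Pow(M, 2)))
H = 6241 (H = Pow(Add(Mul(4, Pow(-4, 2)), Add(Mul(5, 4), -5)), 2) = Pow(Add(Mul(4, 16), Add(20, -5)), 2) = Pow(Add(64, 15), 2) = Pow(79, 2) = 6241)
Add(Function('u')(l, 49), Mul(-1, Pow(H, -1))) = Add(114, Mul(-1, Pow(6241, -1))) = Add(114, Mul(-1, Rational(1, 6241))) = Add(114, Rational(-1, 6241)) = Rational(711473, 6241)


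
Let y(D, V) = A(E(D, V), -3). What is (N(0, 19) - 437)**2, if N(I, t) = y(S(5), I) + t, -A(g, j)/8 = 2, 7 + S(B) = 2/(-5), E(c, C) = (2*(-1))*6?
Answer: 188356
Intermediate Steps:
E(c, C) = -12 (E(c, C) = -2*6 = -12)
S(B) = -37/5 (S(B) = -7 + 2/(-5) = -7 + 2*(-1/5) = -7 - 2/5 = -37/5)
A(g, j) = -16 (A(g, j) = -8*2 = -16)
y(D, V) = -16
N(I, t) = -16 + t
(N(0, 19) - 437)**2 = ((-16 + 19) - 437)**2 = (3 - 437)**2 = (-434)**2 = 188356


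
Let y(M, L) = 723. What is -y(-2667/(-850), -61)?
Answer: -723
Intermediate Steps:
-y(-2667/(-850), -61) = -1*723 = -723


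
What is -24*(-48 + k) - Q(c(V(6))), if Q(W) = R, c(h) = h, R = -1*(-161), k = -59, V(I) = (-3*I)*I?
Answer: 2407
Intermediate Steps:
V(I) = -3*I²
R = 161
Q(W) = 161
-24*(-48 + k) - Q(c(V(6))) = -24*(-48 - 59) - 1*161 = -24*(-107) - 161 = 2568 - 161 = 2407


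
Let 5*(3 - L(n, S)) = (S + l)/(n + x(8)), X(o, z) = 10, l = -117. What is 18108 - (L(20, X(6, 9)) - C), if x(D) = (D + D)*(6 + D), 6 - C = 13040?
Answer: 6186513/1220 ≈ 5070.9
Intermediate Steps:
C = -13034 (C = 6 - 1*13040 = 6 - 13040 = -13034)
x(D) = 2*D*(6 + D) (x(D) = (2*D)*(6 + D) = 2*D*(6 + D))
L(n, S) = 3 - (-117 + S)/(5*(224 + n)) (L(n, S) = 3 - (S - 117)/(5*(n + 2*8*(6 + 8))) = 3 - (-117 + S)/(5*(n + 2*8*14)) = 3 - (-117 + S)/(5*(n + 224)) = 3 - (-117 + S)/(5*(224 + n)))
18108 - (L(20, X(6, 9)) - C) = 18108 - ((3477 - 1*10 + 15*20)/(5*(224 + 20)) - 1*(-13034)) = 18108 - ((1/5)*(3477 - 10 + 300)/244 + 13034) = 18108 - ((1/5)*(1/244)*3767 + 13034) = 18108 - (3767/1220 + 13034) = 18108 - 1*15905247/1220 = 18108 - 15905247/1220 = 6186513/1220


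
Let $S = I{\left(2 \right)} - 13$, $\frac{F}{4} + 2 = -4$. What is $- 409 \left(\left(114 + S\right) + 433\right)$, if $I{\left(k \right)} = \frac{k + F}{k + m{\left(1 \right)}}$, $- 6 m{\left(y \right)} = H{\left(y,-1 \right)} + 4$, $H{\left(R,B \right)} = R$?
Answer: $- \frac{1474854}{7} \approx -2.1069 \cdot 10^{5}$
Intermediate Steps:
$F = -24$ ($F = -8 + 4 \left(-4\right) = -8 - 16 = -24$)
$m{\left(y \right)} = - \frac{2}{3} - \frac{y}{6}$ ($m{\left(y \right)} = - \frac{y + 4}{6} = - \frac{4 + y}{6} = - \frac{2}{3} - \frac{y}{6}$)
$I{\left(k \right)} = \frac{-24 + k}{- \frac{5}{6} + k}$ ($I{\left(k \right)} = \frac{k - 24}{k - \frac{5}{6}} = \frac{-24 + k}{k - \frac{5}{6}} = \frac{-24 + k}{- \frac{5}{6} + k}$)
$S = - \frac{223}{7}$ ($S = \frac{6 \left(-24 + 2\right)}{-5 + 6 \cdot 2} - 13 = 6 \frac{1}{-5 + 12} \left(-22\right) - 13 = 6 \cdot \frac{1}{7} \left(-22\right) - 13 = - \frac{132}{7} - 13 = - \frac{223}{7} \approx -31.857$)
$- 409 \left(\left(114 + S\right) + 433\right) = - 409 \left(\left(114 - \frac{223}{7}\right) + 433\right) = - 409 \left(\frac{575}{7} + 433\right) = \left(-409\right) \frac{3606}{7} = - \frac{1474854}{7}$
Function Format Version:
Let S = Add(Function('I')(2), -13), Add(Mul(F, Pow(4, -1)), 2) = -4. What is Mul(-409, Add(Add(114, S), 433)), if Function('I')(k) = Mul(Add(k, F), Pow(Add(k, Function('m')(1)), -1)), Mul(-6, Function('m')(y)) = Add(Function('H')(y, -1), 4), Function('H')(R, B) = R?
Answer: Rational(-1474854, 7) ≈ -2.1069e+5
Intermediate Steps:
F = -24 (F = Add(-8, Mul(4, -4)) = Add(-8, -16) = -24)
Function('m')(y) = Add(Rational(-2, 3), Mul(Rational(-1, 6), y)) (Function('m')(y) = Mul(Rational(-1, 6), Add(y, 4)) = Mul(Rational(-1, 6), Add(4, y)) = Add(Rational(-2, 3), Mul(Rational(-1, 6), y)))
Function('I')(k) = Mul(Pow(Add(Rational(-5, 6), k), -1), Add(-24, k)) (Function('I')(k) = Mul(Add(k, -24), Pow(Add(k, Add(Rational(-2, 3), Mul(Rational(-1, 6), 1))), -1)) = Mul(Add(-24, k), Pow(Add(k, Add(Rational(-2, 3), Rational(-1, 6))), -1)) = Mul(Add(-24, k), Pow(Add(k, Rational(-5, 6)), -1)) = Mul(Add(-24, k), Pow(Add(Rational(-5, 6), k), -1)) = Mul(Pow(Add(Rational(-5, 6), k), -1), Add(-24, k)))
S = Rational(-223, 7) (S = Add(Mul(6, Pow(Add(-5, Mul(6, 2)), -1), Add(-24, 2)), -13) = Add(Mul(6, Pow(Add(-5, 12), -1), -22), -13) = Add(Mul(6, Pow(7, -1), -22), -13) = Add(Mul(6, Rational(1, 7), -22), -13) = Add(Rational(-132, 7), -13) = Rational(-223, 7) ≈ -31.857)
Mul(-409, Add(Add(114, S), 433)) = Mul(-409, Add(Add(114, Rational(-223, 7)), 433)) = Mul(-409, Add(Rational(575, 7), 433)) = Mul(-409, Rational(3606, 7)) = Rational(-1474854, 7)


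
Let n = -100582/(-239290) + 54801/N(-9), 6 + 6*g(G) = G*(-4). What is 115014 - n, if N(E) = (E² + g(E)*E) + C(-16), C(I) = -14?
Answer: 296180928613/2632190 ≈ 1.1252e+5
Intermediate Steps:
g(G) = -1 - 2*G/3 (g(G) = -1 + (G*(-4))/6 = -1 + (-4*G)/6 = -1 - 2*G/3)
N(E) = -14 + E² + E*(-1 - 2*E/3) (N(E) = (E² + (-1 - 2*E/3)*E) - 14 = (E² + E*(-1 - 2*E/3)) - 14 = -14 + E² + E*(-1 - 2*E/3))
n = 6557772047/2632190 (n = -100582/(-239290) + 54801/(-14 - 1*(-9) + (⅓)*(-9)²) = -100582*(-1/239290) + 54801/(-14 + 9 + (⅓)*81) = 50291/119645 + 54801/(-14 + 9 + 27) = 50291/119645 + 54801/22 = 6557772047/2632190 ≈ 2491.4)
115014 - n = 115014 - 1*6557772047/2632190 = 115014 - 6557772047/2632190 = 296180928613/2632190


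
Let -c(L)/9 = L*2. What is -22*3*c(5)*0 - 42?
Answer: -42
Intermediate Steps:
c(L) = -18*L (c(L) = -9*L*2 = -18*L)
-22*3*c(5)*0 - 42 = -22*3*(-18*5)*0 - 42 = -22*3*(-90)*0 - 42 = -(-5940)*0 - 42 = -22*0 - 42 = 0 - 42 = -42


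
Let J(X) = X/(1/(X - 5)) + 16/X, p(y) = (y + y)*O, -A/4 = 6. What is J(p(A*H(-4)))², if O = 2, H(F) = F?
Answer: 12200105908225/576 ≈ 2.1181e+10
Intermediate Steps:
A = -24 (A = -4*6 = -24)
p(y) = 4*y (p(y) = (y + y)*2 = (2*y)*2 = 4*y)
J(X) = 16/X + X*(-5 + X) (J(X) = X/(1/(-5 + X)) + 16/X = X*(-5 + X) + 16/X = 16/X + X*(-5 + X))
J(p(A*H(-4)))² = ((16 + (4*(-24*(-4)))²*(-5 + 4*(-24*(-4))))/((4*(-24*(-4)))))² = ((16 + (4*96)²*(-5 + 4*96))/((4*96)))² = ((16 + 384²*(-5 + 384))/384)² = ((16 + 147456*379)/384)² = ((16 + 55885824)/384)² = ((1/384)*55885840)² = (3492865/24)² = 12200105908225/576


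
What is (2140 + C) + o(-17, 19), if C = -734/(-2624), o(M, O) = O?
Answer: 2832975/1312 ≈ 2159.3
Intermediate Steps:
C = 367/1312 (C = -734*(-1/2624) = 367/1312 ≈ 0.27973)
(2140 + C) + o(-17, 19) = (2140 + 367/1312) + 19 = 2808047/1312 + 19 = 2832975/1312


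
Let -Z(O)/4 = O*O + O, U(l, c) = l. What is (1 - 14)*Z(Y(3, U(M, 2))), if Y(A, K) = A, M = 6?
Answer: 624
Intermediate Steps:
Z(O) = -4*O - 4*O**2 (Z(O) = -4*(O*O + O) = -4*(O**2 + O) = -4*(O + O**2) = -4*O - 4*O**2)
(1 - 14)*Z(Y(3, U(M, 2))) = (1 - 14)*(-4*3*(1 + 3)) = -(-52)*3*4 = -13*(-48) = 624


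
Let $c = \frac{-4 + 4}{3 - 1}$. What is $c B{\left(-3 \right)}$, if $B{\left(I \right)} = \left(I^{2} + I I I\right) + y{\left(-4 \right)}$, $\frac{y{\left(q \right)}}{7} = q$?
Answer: $0$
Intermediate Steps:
$c = 0$ ($c = \frac{0}{2} = 0 \cdot \frac{1}{2} = 0$)
$y{\left(q \right)} = 7 q$
$B{\left(I \right)} = -28 + I^{2} + I^{3}$ ($B{\left(I \right)} = \left(I^{2} + I I I\right) + 7 \left(-4\right) = \left(I^{2} + I^{2} I\right) - 28 = \left(I^{2} + I^{3}\right) - 28 = -28 + I^{2} + I^{3}$)
$c B{\left(-3 \right)} = 0 \left(-28 + \left(-3\right)^{2} + \left(-3\right)^{3}\right) = 0 \left(-28 + 9 - 27\right) = 0 \left(-46\right) = 0$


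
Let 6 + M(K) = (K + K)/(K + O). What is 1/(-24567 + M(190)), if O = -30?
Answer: -8/196565 ≈ -4.0699e-5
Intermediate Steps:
M(K) = -6 + 2*K/(-30 + K) (M(K) = -6 + (K + K)/(K - 30) = -6 + (2*K)/(-30 + K) = -6 + 2*K/(-30 + K))
1/(-24567 + M(190)) = 1/(-24567 + 4*(45 - 1*190)/(-30 + 190)) = 1/(-24567 + 4*(45 - 190)/160) = 1/(-24567 + 4*(1/160)*(-145)) = 1/(-24567 - 29/8) = 1/(-196565/8) = -8/196565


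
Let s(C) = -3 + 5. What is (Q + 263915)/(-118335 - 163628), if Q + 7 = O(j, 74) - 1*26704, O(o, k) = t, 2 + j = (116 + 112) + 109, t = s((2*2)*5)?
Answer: -237206/281963 ≈ -0.84127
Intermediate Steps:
s(C) = 2
t = 2
j = 335 (j = -2 + ((116 + 112) + 109) = -2 + (228 + 109) = -2 + 337 = 335)
O(o, k) = 2
Q = -26709 (Q = -7 + (2 - 1*26704) = -7 + (2 - 26704) = -7 - 26702 = -26709)
(Q + 263915)/(-118335 - 163628) = (-26709 + 263915)/(-118335 - 163628) = 237206/(-281963) = 237206*(-1/281963) = -237206/281963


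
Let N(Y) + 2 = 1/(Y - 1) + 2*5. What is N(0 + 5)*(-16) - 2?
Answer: -134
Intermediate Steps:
N(Y) = 8 + 1/(-1 + Y) (N(Y) = -2 + (1/(Y - 1) + 2*5) = -2 + (1/(-1 + Y) + 10) = -2 + (10 + 1/(-1 + Y)) = 8 + 1/(-1 + Y))
N(0 + 5)*(-16) - 2 = ((-7 + 8*(0 + 5))/(-1 + (0 + 5)))*(-16) - 2 = ((-7 + 8*5)/(-1 + 5))*(-16) - 2 = ((-7 + 40)/4)*(-16) - 2 = ((¼)*33)*(-16) - 2 = (33/4)*(-16) - 2 = -132 - 2 = -134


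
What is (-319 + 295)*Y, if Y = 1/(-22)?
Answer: 12/11 ≈ 1.0909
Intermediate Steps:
Y = -1/22 ≈ -0.045455
(-319 + 295)*Y = (-319 + 295)*(-1/22) = -24*(-1/22) = 12/11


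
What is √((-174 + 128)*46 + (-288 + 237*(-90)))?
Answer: I*√23734 ≈ 154.06*I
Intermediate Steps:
√((-174 + 128)*46 + (-288 + 237*(-90))) = √(-46*46 + (-288 - 21330)) = √(-2116 - 21618) = √(-23734) = I*√23734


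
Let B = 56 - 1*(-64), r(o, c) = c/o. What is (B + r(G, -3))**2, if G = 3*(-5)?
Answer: 361201/25 ≈ 14448.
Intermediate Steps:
G = -15
B = 120 (B = 56 + 64 = 120)
(B + r(G, -3))**2 = (120 - 3/(-15))**2 = (120 - 3*(-1/15))**2 = (120 + 1/5)**2 = (601/5)**2 = 361201/25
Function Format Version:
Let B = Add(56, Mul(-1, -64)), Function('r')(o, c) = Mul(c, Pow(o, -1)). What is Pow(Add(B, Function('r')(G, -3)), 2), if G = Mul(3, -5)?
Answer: Rational(361201, 25) ≈ 14448.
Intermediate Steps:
G = -15
B = 120 (B = Add(56, 64) = 120)
Pow(Add(B, Function('r')(G, -3)), 2) = Pow(Add(120, Mul(-3, Pow(-15, -1))), 2) = Pow(Add(120, Mul(-3, Rational(-1, 15))), 2) = Pow(Add(120, Rational(1, 5)), 2) = Pow(Rational(601, 5), 2) = Rational(361201, 25)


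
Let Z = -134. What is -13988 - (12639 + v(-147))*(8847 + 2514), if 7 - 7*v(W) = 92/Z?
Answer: -9622415534/67 ≈ -1.4362e+8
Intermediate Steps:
v(W) = 515/469 (v(W) = 1 - 92/(7*(-134)) = 1 - 92*(-1)/(7*134) = 1 - ⅐*(-46/67) = 1 + 46/469 = 515/469)
-13988 - (12639 + v(-147))*(8847 + 2514) = -13988 - (12639 + 515/469)*(8847 + 2514) = -13988 - 5928206*11361/469 = -13988 - 1*9621478338/67 = -13988 - 9621478338/67 = -9622415534/67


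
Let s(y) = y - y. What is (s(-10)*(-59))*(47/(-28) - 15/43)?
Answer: 0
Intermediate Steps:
s(y) = 0
(s(-10)*(-59))*(47/(-28) - 15/43) = (0*(-59))*(47/(-28) - 15/43) = 0*(47*(-1/28) - 15*1/43) = 0*(-47/28 - 15/43) = 0*(-2441/1204) = 0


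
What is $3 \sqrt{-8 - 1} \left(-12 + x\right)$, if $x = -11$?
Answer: $- 207 i \approx - 207.0 i$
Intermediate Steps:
$3 \sqrt{-8 - 1} \left(-12 + x\right) = 3 \sqrt{-8 - 1} \left(-12 - 11\right) = 3 \sqrt{-9} \left(-23\right) = 3 \cdot 3 i \left(-23\right) = 3 \left(- 69 i\right) = - 207 i$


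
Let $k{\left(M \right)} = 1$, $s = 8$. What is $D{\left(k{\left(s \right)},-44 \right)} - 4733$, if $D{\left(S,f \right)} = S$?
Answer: $-4732$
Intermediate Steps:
$D{\left(k{\left(s \right)},-44 \right)} - 4733 = 1 - 4733 = -4732$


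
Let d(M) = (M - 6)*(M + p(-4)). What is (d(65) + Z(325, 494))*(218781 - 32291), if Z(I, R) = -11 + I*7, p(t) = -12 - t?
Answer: 1049379230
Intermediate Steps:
Z(I, R) = -11 + 7*I
d(M) = (-8 + M)*(-6 + M) (d(M) = (M - 6)*(M + (-12 - 1*(-4))) = (-6 + M)*(M + (-12 + 4)) = (-6 + M)*(M - 8) = (-6 + M)*(-8 + M) = (-8 + M)*(-6 + M))
(d(65) + Z(325, 494))*(218781 - 32291) = ((48 + 65**2 - 14*65) + (-11 + 7*325))*(218781 - 32291) = ((48 + 4225 - 910) + (-11 + 2275))*186490 = (3363 + 2264)*186490 = 5627*186490 = 1049379230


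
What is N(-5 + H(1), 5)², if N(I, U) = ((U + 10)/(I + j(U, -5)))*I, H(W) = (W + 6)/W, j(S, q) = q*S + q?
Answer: 225/196 ≈ 1.1480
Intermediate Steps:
j(S, q) = q + S*q (j(S, q) = S*q + q = q + S*q)
H(W) = (6 + W)/W
N(I, U) = I*(10 + U)/(-5 + I - 5*U) (N(I, U) = ((U + 10)/(I - 5*(1 + U)))*I = ((10 + U)/(I + (-5 - 5*U)))*I = ((10 + U)/(-5 + I - 5*U))*I = I*(10 + U)/(-5 + I - 5*U))
N(-5 + H(1), 5)² = ((-5 + (6 + 1)/1)*(10 + 5)/(-5 + (-5 + (6 + 1)/1) - 5*5))² = ((-5 + 1*7)*15/(-5 + (-5 + 1*7) - 25))² = ((-5 + 7)*15/(-5 + (-5 + 7) - 25))² = (2*15/(-5 + 2 - 25))² = (2*15/(-28))² = (2*(-1/28)*15)² = (-15/14)² = 225/196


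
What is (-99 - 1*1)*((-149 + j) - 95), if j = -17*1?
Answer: 26100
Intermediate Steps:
j = -17
(-99 - 1*1)*((-149 + j) - 95) = (-99 - 1*1)*((-149 - 17) - 95) = (-99 - 1)*(-166 - 95) = -100*(-261) = 26100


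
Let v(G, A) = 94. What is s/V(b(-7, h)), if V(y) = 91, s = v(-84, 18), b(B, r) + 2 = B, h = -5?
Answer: 94/91 ≈ 1.0330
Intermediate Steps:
b(B, r) = -2 + B
s = 94
s/V(b(-7, h)) = 94/91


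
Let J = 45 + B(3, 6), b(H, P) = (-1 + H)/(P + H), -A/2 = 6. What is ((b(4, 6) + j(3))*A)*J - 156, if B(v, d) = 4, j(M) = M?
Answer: -10482/5 ≈ -2096.4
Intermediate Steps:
A = -12 (A = -2*6 = -12)
b(H, P) = (-1 + H)/(H + P)
J = 49 (J = 45 + 4 = 49)
((b(4, 6) + j(3))*A)*J - 156 = (((-1 + 4)/(4 + 6) + 3)*(-12))*49 - 156 = ((3/10 + 3)*(-12))*49 - 156 = ((33/10)*(-12))*49 - 156 = -198/5*49 - 156 = -9702/5 - 156 = -10482/5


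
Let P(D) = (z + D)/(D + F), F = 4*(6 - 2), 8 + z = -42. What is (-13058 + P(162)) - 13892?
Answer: -2398494/89 ≈ -26949.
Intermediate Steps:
z = -50 (z = -8 - 42 = -50)
F = 16 (F = 4*4 = 16)
P(D) = (-50 + D)/(16 + D) (P(D) = (-50 + D)/(D + 16) = (-50 + D)/(16 + D))
(-13058 + P(162)) - 13892 = (-13058 + (-50 + 162)/(16 + 162)) - 13892 = (-13058 + 112/178) - 13892 = (-13058 + (1/178)*112) - 13892 = (-13058 + 56/89) - 13892 = -1162106/89 - 13892 = -2398494/89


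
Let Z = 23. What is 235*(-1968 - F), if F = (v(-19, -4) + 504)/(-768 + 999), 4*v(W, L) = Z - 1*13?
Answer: -213903815/462 ≈ -4.6300e+5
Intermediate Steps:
v(W, L) = 5/2 (v(W, L) = (23 - 1*13)/4 = (23 - 13)/4 = (1/4)*10 = 5/2)
F = 1013/462 (F = (5/2 + 504)/(-768 + 999) = (1013/2)/231 = (1013/2)*(1/231) = 1013/462 ≈ 2.1926)
235*(-1968 - F) = 235*(-1968 - 1*1013/462) = 235*(-1968 - 1013/462) = 235*(-910229/462) = -213903815/462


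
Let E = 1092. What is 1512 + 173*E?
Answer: 190428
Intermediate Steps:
1512 + 173*E = 1512 + 173*1092 = 1512 + 188916 = 190428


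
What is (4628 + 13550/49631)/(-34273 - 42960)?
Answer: -229705818/3833151023 ≈ -0.059926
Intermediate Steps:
(4628 + 13550/49631)/(-34273 - 42960) = (4628 + 13550*(1/49631))/(-77233) = (4628 + 13550/49631)*(-1/77233) = (229705818/49631)*(-1/77233) = -229705818/3833151023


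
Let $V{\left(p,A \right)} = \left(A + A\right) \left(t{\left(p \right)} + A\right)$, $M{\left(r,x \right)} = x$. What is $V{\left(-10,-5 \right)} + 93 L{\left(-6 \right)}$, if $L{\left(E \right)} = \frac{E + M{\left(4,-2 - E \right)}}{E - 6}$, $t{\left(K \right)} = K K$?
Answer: $- \frac{1869}{2} \approx -934.5$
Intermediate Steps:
$t{\left(K \right)} = K^{2}$
$V{\left(p,A \right)} = 2 A \left(A + p^{2}\right)$ ($V{\left(p,A \right)} = \left(A + A\right) \left(p^{2} + A\right) = 2 A \left(A + p^{2}\right)$)
$L{\left(E \right)} = - \frac{2}{-6 + E}$ ($L{\left(E \right)} = \frac{E - \left(2 + E\right)}{E - 6} = - \frac{2}{-6 + E}$)
$V{\left(-10,-5 \right)} + 93 L{\left(-6 \right)} = 2 \left(-5\right) \left(-5 + \left(-10\right)^{2}\right) + 93 \left(- \frac{2}{-6 - 6}\right) = 2 \left(-5\right) \left(-5 + 100\right) + 93 \left(- \frac{2}{-12}\right) = 2 \left(-5\right) 95 + 93 \left(\left(-2\right) \left(- \frac{1}{12}\right)\right) = -950 + 93 \cdot \frac{1}{6} = -950 + \frac{31}{2} = - \frac{1869}{2}$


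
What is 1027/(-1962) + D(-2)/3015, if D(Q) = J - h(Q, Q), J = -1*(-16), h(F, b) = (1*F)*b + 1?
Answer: -341647/657270 ≈ -0.51980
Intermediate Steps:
h(F, b) = 1 + F*b (h(F, b) = F*b + 1 = 1 + F*b)
J = 16
D(Q) = 15 - Q² (D(Q) = 16 - (1 + Q*Q) = 16 - (1 + Q²) = 16 + (-1 - Q²) = 15 - Q²)
1027/(-1962) + D(-2)/3015 = 1027/(-1962) + (15 - 1*(-2)²)/3015 = 1027*(-1/1962) + (15 - 1*4)*(1/3015) = -1027/1962 + (15 - 4)*(1/3015) = -1027/1962 + 11*(1/3015) = -1027/1962 + 11/3015 = -341647/657270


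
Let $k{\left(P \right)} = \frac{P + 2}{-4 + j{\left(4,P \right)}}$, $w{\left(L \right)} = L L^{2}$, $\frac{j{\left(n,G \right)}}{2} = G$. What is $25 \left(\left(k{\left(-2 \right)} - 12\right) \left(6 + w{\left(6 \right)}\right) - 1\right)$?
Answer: $-66625$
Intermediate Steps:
$j{\left(n,G \right)} = 2 G$
$w{\left(L \right)} = L^{3}$
$k{\left(P \right)} = \frac{2 + P}{-4 + 2 P}$ ($k{\left(P \right)} = \frac{P + 2}{-4 + 2 P} = \frac{2 + P}{-4 + 2 P}$)
$25 \left(\left(k{\left(-2 \right)} - 12\right) \left(6 + w{\left(6 \right)}\right) - 1\right) = 25 \left(\left(\frac{2 - 2}{2 \left(-2 - 2\right)} - 12\right) \left(6 + 6^{3}\right) - 1\right) = 25 \left(\left(\frac{1}{2} \frac{1}{-4} \cdot 0 - 12\right) \left(6 + 216\right) - 1\right) = 25 \left(\left(\frac{1}{2} \left(- \frac{1}{4}\right) 0 - 12\right) 222 - 1\right) = 25 \left(\left(0 - 12\right) 222 - 1\right) = 25 \left(\left(-12\right) 222 - 1\right) = 25 \left(-2664 - 1\right) = 25 \left(-2665\right) = -66625$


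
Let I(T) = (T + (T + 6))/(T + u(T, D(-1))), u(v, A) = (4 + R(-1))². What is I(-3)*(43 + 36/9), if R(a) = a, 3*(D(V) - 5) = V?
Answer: 0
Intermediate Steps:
D(V) = 5 + V/3
u(v, A) = 9 (u(v, A) = (4 - 1)² = 3² = 9)
I(T) = (6 + 2*T)/(9 + T) (I(T) = (T + (T + 6))/(T + 9) = (T + (6 + T))/(9 + T) = (6 + 2*T)/(9 + T))
I(-3)*(43 + 36/9) = (2*(3 - 3)/(9 - 3))*(43 + 36/9) = (2*0/6)*(43 + 36*(⅑)) = (2*(⅙)*0)*(43 + 4) = 0*47 = 0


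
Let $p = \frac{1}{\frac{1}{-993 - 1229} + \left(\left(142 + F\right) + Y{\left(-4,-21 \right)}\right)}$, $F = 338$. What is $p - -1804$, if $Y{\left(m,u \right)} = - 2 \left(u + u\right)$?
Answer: $\frac{2260787650}{1253207} \approx 1804.0$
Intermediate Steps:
$Y{\left(m,u \right)} = - 4 u$ ($Y{\left(m,u \right)} = - 2 \cdot 2 u = - 4 u$)
$p = \frac{2222}{1253207}$ ($p = \frac{1}{\frac{1}{-993 - 1229} + \left(\left(142 + 338\right) - -84\right)} = \frac{1}{\frac{1}{-2222} + \left(480 + 84\right)} = \frac{1}{- \frac{1}{2222} + 564} = \frac{1}{\frac{1253207}{2222}} = \frac{2222}{1253207} \approx 0.0017731$)
$p - -1804 = \frac{2222}{1253207} - -1804 = \frac{2222}{1253207} + \left(-153 + 1957\right) = \frac{2222}{1253207} + 1804 = \frac{2260787650}{1253207}$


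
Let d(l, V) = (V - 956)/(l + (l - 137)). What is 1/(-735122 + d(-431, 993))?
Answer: -27/19848295 ≈ -1.3603e-6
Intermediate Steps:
d(l, V) = (-956 + V)/(-137 + 2*l) (d(l, V) = (-956 + V)/(l + (-137 + l)) = (-956 + V)/(-137 + 2*l))
1/(-735122 + d(-431, 993)) = 1/(-735122 + (-956 + 993)/(-137 + 2*(-431))) = 1/(-735122 + 37/(-137 - 862)) = 1/(-735122 + 37/(-999)) = 1/(-735122 - 1/999*37) = 1/(-735122 - 1/27) = 1/(-19848295/27) = -27/19848295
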